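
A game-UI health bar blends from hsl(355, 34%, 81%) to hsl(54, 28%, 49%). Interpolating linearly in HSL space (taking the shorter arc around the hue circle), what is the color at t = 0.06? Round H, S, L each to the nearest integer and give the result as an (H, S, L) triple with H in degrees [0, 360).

(359, 34, 79)

Hue: 54 − 355 = -301°, but |-301| > 180 so the shorter arc goes the other way: Δh = -301 + 360 = 59°.
H = 355 + 0.06 × (59) = 358.54 → 359°
S = 34 + 0.06 × (28 − 34) = 33.64 → 34%
L = 81 + 0.06 × (49 − 81) = 79.08 → 79%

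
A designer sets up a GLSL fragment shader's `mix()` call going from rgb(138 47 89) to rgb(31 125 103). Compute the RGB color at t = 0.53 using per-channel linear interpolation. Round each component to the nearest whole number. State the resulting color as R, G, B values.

R = 138 + 0.53 × (31 − 138) = 138 + 0.53 × -107 = 81.29 → 81
G = 47 + 0.53 × (125 − 47) = 47 + 0.53 × 78 = 88.34 → 88
B = 89 + 0.53 × (103 − 89) = 89 + 0.53 × 14 = 96.42 → 96
So the blended color is (81, 88, 96), about #515860.

(81, 88, 96)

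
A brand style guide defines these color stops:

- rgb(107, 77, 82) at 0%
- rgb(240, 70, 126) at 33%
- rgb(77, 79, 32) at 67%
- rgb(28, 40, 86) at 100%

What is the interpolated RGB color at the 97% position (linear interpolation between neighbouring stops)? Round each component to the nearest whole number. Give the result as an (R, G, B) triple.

(32, 44, 81)

97% lies between the 67% and 100% stops, so the local fraction is t = (97 − 67)/(100 − 67) = 30/33 ≈ 0.9091.
R = 77 + 0.9091 × (28 − 77) = 32.454 → 32
G = 79 + 0.9091 × (40 − 79) = 43.545 → 44
B = 32 + 0.9091 × (86 − 32) = 81.091 → 81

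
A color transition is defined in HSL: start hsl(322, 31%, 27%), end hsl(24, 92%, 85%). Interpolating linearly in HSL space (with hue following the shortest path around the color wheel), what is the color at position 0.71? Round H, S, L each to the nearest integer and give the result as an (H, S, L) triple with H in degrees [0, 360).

Hue: 24 − 322 = -298°, but |-298| > 180 so the shorter arc goes the other way: Δh = -298 + 360 = 62°.
H = 322 + 0.71 × (62) = 366.02 → 366 → 366 mod 360 = 6°
S = 31 + 0.71 × (92 − 31) = 74.31 → 74%
L = 27 + 0.71 × (85 − 27) = 68.18 → 68%

(6, 74, 68)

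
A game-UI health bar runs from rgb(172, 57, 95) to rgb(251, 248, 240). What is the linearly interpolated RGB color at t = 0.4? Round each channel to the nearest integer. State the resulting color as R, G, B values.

(204, 133, 153)

R = 172 + 0.4 × (251 − 172) = 172 + 0.4 × 79 = 203.6 → 204
G = 57 + 0.4 × (248 − 57) = 57 + 0.4 × 191 = 133.4 → 133
B = 95 + 0.4 × (240 − 95) = 95 + 0.4 × 145 = 153 → 153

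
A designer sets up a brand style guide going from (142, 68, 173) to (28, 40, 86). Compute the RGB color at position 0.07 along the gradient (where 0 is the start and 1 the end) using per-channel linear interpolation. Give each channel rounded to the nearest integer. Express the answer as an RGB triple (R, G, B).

R = 142 + 0.07 × (28 − 142) = 142 + 0.07 × -114 = 134.02 → 134
G = 68 + 0.07 × (40 − 68) = 68 + 0.07 × -28 = 66.04 → 66
B = 173 + 0.07 × (86 − 173) = 173 + 0.07 × -87 = 166.91 → 167

(134, 66, 167)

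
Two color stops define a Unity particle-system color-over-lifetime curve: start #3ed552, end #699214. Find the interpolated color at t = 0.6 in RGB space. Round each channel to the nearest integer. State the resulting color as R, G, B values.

(88, 173, 45)

#3ed552 → (62, 213, 82); #699214 → (105, 146, 20).
R = 62 + 0.6 × (105 − 62) = 62 + 0.6 × 43 = 87.8 → 88
G = 213 + 0.6 × (146 − 213) = 213 + 0.6 × -67 = 172.8 → 173
B = 82 + 0.6 × (20 − 82) = 82 + 0.6 × -62 = 44.8 → 45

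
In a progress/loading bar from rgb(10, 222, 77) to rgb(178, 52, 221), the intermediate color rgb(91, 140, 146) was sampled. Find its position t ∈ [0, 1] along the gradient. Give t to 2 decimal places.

Invert the lerp on the G channel (largest span, 170): t = (140 − 222) / (52 − 222) = -82/-170 = 0.48235.
Check on R: (91 − 10)/(178 − 10) = 0.4821 ✓

0.48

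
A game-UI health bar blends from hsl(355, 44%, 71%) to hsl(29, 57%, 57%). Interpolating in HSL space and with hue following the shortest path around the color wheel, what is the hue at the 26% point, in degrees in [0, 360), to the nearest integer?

Hue: 29 − 355 = -326°, but |-326| > 180 so the shorter arc goes the other way: Δh = -326 + 360 = 34°.
H = 355 + 0.26 × (34) = 363.84 → 364 → 364 mod 360 = 4°

4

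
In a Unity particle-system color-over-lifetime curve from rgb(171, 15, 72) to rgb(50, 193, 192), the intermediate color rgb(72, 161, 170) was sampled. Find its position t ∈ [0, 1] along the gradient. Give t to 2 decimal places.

Invert the lerp on the G channel (largest span, 178): t = (161 − 15) / (193 − 15) = 146/178 = 0.82022.
Check on R: (72 − 171)/(50 − 171) = 0.8182 ✓

0.82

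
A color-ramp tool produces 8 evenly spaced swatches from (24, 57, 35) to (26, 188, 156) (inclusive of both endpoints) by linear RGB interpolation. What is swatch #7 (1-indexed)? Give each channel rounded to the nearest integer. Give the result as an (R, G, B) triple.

With 8 swatches and endpoints inclusive, swatch 7 sits at t = (7 − 1)/(8 − 1) = 6/7 ≈ 0.8571.
R = 24 + 0.8571 × (26 − 24) = 25.714 → 26
G = 57 + 0.8571 × (188 − 57) = 169.28 → 169
B = 35 + 0.8571 × (156 − 35) = 138.709 → 139

(26, 169, 139)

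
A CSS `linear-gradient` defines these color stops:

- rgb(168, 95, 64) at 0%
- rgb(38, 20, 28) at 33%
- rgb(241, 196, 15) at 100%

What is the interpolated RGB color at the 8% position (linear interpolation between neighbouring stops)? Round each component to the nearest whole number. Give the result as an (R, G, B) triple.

8% lies between the 0% and 33% stops, so the local fraction is t = (8 − 0)/(33 − 0) = 8/33 ≈ 0.2424.
R = 168 + 0.2424 × (38 − 168) = 136.488 → 136
G = 95 + 0.2424 × (20 − 95) = 76.82 → 77
B = 64 + 0.2424 × (28 − 64) = 55.274 → 55

(136, 77, 55)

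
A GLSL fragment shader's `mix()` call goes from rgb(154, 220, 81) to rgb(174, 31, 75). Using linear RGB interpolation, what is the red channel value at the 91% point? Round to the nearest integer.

172

R = 154 + 0.91 × (174 − 154) = 172.2 → 172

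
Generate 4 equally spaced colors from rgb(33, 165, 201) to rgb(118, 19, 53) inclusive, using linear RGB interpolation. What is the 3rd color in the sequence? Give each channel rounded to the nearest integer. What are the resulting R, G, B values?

With 4 swatches and endpoints inclusive, swatch 3 sits at t = (3 − 1)/(4 − 1) = 2/3 ≈ 0.6667.
R = 33 + 0.6667 × (118 − 33) = 89.669 → 90
G = 165 + 0.6667 × (19 − 165) = 67.662 → 68
B = 201 + 0.6667 × (53 − 201) = 102.328 → 102

(90, 68, 102)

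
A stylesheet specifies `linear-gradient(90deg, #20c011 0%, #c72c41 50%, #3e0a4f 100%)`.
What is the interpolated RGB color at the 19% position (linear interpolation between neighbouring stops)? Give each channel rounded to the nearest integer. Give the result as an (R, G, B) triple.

19% lies between the 0% and 50% stops, so the local fraction is t = (19 − 0)/(50 − 0) = 19/50 ≈ 0.38.
#20c011 → (32, 192, 17); #c72c41 → (199, 44, 65).
R = 32 + 0.38 × (199 − 32) = 95.46 → 95
G = 192 + 0.38 × (44 − 192) = 135.76 → 136
B = 17 + 0.38 × (65 − 17) = 35.24 → 35

(95, 136, 35)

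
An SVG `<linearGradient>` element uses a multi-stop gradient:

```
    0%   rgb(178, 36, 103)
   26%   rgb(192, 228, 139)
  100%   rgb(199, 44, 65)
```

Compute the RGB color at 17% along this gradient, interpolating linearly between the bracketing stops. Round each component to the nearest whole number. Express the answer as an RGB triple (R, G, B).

(187, 162, 127)

17% lies between the 0% and 26% stops, so the local fraction is t = (17 − 0)/(26 − 0) = 17/26 ≈ 0.6538.
R = 178 + 0.6538 × (192 − 178) = 187.153 → 187
G = 36 + 0.6538 × (228 − 36) = 161.53 → 162
B = 103 + 0.6538 × (139 − 103) = 126.537 → 127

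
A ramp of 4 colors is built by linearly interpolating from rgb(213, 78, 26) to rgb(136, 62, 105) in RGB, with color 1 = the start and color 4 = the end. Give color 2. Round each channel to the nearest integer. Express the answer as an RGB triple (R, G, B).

With 4 swatches and endpoints inclusive, swatch 2 sits at t = (2 − 1)/(4 − 1) = 1/3 ≈ 0.3333.
R = 213 + 0.3333 × (136 − 213) = 187.336 → 187
G = 78 + 0.3333 × (62 − 78) = 72.667 → 73
B = 26 + 0.3333 × (105 − 26) = 52.331 → 52

(187, 73, 52)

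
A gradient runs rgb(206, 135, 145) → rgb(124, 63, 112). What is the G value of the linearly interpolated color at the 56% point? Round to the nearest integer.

95

G = 135 + 0.56 × (63 − 135) = 94.68 → 95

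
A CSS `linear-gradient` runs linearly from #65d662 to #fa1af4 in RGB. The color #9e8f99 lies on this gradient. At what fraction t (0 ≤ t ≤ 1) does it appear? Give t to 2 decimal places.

Invert the lerp on the G channel (largest span, 188): t = (143 − 214) / (26 − 214) = -71/-188 = 0.37766.
Check on R: (158 − 101)/(250 − 101) = 0.3826 ✓

0.38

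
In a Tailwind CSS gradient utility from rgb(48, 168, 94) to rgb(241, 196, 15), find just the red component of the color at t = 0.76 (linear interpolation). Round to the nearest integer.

195

R = 48 + 0.76 × (241 − 48) = 194.68 → 195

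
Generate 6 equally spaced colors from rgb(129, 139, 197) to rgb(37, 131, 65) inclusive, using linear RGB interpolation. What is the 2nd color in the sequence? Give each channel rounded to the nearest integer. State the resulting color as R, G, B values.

(111, 137, 171)

With 6 swatches and endpoints inclusive, swatch 2 sits at t = (2 − 1)/(6 − 1) = 1/5 ≈ 0.2.
R = 129 + 0.2 × (37 − 129) = 110.6 → 111
G = 139 + 0.2 × (131 − 139) = 137.4 → 137
B = 197 + 0.2 × (65 − 197) = 170.6 → 171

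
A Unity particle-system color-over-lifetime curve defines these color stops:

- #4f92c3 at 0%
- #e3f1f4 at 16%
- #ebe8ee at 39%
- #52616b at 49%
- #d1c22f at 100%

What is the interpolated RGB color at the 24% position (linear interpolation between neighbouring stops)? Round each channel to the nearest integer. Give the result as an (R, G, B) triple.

24% lies between the 16% and 39% stops, so the local fraction is t = (24 − 16)/(39 − 16) = 8/23 ≈ 0.3478.
#e3f1f4 → (227, 241, 244); #ebe8ee → (235, 232, 238).
R = 227 + 0.3478 × (235 − 227) = 229.782 → 230
G = 241 + 0.3478 × (232 − 241) = 237.87 → 238
B = 244 + 0.3478 × (238 − 244) = 241.913 → 242

(230, 238, 242)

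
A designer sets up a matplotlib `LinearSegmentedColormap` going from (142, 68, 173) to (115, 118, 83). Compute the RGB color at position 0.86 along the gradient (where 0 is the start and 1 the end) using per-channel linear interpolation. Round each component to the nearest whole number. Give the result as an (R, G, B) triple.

R = 142 + 0.86 × (115 − 142) = 142 + 0.86 × -27 = 118.78 → 119
G = 68 + 0.86 × (118 − 68) = 68 + 0.86 × 50 = 111 → 111
B = 173 + 0.86 × (83 − 173) = 173 + 0.86 × -90 = 95.6 → 96

(119, 111, 96)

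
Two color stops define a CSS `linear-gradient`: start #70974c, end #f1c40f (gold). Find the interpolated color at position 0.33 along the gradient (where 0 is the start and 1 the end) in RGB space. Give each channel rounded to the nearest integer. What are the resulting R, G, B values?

(155, 166, 56)

#70974c → (112, 151, 76); #f1c40f → (241, 196, 15).
R = 112 + 0.33 × (241 − 112) = 112 + 0.33 × 129 = 154.57 → 155
G = 151 + 0.33 × (196 − 151) = 151 + 0.33 × 45 = 165.85 → 166
B = 76 + 0.33 × (15 − 76) = 76 + 0.33 × -61 = 55.87 → 56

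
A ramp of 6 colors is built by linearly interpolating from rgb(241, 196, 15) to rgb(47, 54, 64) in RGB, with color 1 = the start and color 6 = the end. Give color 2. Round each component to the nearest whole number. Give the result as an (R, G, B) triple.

(202, 168, 25)

With 6 swatches and endpoints inclusive, swatch 2 sits at t = (2 − 1)/(6 − 1) = 1/5 ≈ 0.2.
R = 241 + 0.2 × (47 − 241) = 202.2 → 202
G = 196 + 0.2 × (54 − 196) = 167.6 → 168
B = 15 + 0.2 × (64 − 15) = 24.8 → 25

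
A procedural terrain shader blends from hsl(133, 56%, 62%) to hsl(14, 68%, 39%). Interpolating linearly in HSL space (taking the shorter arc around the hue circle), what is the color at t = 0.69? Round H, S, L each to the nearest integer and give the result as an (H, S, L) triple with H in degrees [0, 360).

(51, 64, 46)

Hue arc: Δh = 14 − 133 = -119° (|Δh| ≤ 180, already the shorter path).
H = 133 + 0.69 × (-119) = 50.89 → 51°
S = 56 + 0.69 × (68 − 56) = 64.28 → 64%
L = 62 + 0.69 × (39 − 62) = 46.13 → 46%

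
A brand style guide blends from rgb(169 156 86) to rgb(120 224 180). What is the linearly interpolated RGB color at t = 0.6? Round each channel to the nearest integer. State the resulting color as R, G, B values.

R = 169 + 0.6 × (120 − 169) = 169 + 0.6 × -49 = 139.6 → 140
G = 156 + 0.6 × (224 − 156) = 156 + 0.6 × 68 = 196.8 → 197
B = 86 + 0.6 × (180 − 86) = 86 + 0.6 × 94 = 142.4 → 142

(140, 197, 142)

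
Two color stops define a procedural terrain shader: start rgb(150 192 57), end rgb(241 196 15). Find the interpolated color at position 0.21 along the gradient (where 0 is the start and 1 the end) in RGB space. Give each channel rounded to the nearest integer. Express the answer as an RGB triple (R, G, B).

R = 150 + 0.21 × (241 − 150) = 150 + 0.21 × 91 = 169.11 → 169
G = 192 + 0.21 × (196 − 192) = 192 + 0.21 × 4 = 192.84 → 193
B = 57 + 0.21 × (15 − 57) = 57 + 0.21 × -42 = 48.18 → 48

(169, 193, 48)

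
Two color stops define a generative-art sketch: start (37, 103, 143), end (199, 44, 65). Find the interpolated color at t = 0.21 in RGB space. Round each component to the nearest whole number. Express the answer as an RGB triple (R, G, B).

R = 37 + 0.21 × (199 − 37) = 37 + 0.21 × 162 = 71.02 → 71
G = 103 + 0.21 × (44 − 103) = 103 + 0.21 × -59 = 90.61 → 91
B = 143 + 0.21 × (65 − 143) = 143 + 0.21 × -78 = 126.62 → 127

(71, 91, 127)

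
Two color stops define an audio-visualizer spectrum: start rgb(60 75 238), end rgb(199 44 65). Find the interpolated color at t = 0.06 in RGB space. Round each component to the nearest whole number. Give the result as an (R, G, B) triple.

(68, 73, 228)

R = 60 + 0.06 × (199 − 60) = 60 + 0.06 × 139 = 68.34 → 68
G = 75 + 0.06 × (44 − 75) = 75 + 0.06 × -31 = 73.14 → 73
B = 238 + 0.06 × (65 − 238) = 238 + 0.06 × -173 = 227.62 → 228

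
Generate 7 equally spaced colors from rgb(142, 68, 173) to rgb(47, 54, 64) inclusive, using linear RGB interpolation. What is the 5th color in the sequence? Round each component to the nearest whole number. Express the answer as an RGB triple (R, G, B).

(79, 59, 100)

With 7 swatches and endpoints inclusive, swatch 5 sits at t = (5 − 1)/(7 − 1) = 4/6 ≈ 0.6667.
R = 142 + 0.6667 × (47 − 142) = 78.663 → 79
G = 68 + 0.6667 × (54 − 68) = 58.666 → 59
B = 173 + 0.6667 × (64 − 173) = 100.33 → 100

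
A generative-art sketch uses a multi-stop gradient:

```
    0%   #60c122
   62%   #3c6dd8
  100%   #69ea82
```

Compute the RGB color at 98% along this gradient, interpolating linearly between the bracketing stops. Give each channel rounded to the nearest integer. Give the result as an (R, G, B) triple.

98% lies between the 62% and 100% stops, so the local fraction is t = (98 − 62)/(100 − 62) = 36/38 ≈ 0.9474.
#3c6dd8 → (60, 109, 216); #69ea82 → (105, 234, 130).
R = 60 + 0.9474 × (105 − 60) = 102.633 → 103
G = 109 + 0.9474 × (234 − 109) = 227.425 → 227
B = 216 + 0.9474 × (130 − 216) = 134.524 → 135

(103, 227, 135)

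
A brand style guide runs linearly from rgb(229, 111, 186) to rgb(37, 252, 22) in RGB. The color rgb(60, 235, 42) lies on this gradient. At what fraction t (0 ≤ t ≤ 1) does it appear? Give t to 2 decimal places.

0.88

Invert the lerp on the R channel (largest span, 192): t = (60 − 229) / (37 − 229) = -169/-192 = 0.88021.
Check on G: (235 − 111)/(252 − 111) = 0.8794 ✓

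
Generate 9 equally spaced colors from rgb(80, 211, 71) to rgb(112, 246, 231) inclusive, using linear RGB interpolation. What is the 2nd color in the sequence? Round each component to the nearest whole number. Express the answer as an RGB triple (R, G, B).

With 9 swatches and endpoints inclusive, swatch 2 sits at t = (2 − 1)/(9 − 1) = 1/8 ≈ 0.125.
R = 80 + 0.125 × (112 − 80) = 84 → 84
G = 211 + 0.125 × (246 − 211) = 215.375 → 215
B = 71 + 0.125 × (231 − 71) = 91 → 91

(84, 215, 91)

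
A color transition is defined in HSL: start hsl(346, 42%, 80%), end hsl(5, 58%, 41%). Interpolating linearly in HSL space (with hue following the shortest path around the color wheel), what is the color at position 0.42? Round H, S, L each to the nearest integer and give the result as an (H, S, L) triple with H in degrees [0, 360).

Hue: 5 − 346 = -341°, but |-341| > 180 so the shorter arc goes the other way: Δh = -341 + 360 = 19°.
H = 346 + 0.42 × (19) = 353.98 → 354°
S = 42 + 0.42 × (58 − 42) = 48.72 → 49%
L = 80 + 0.42 × (41 − 80) = 63.62 → 64%

(354, 49, 64)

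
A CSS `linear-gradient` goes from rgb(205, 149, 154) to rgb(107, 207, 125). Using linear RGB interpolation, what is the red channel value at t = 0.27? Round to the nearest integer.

R = 205 + 0.27 × (107 − 205) = 178.54 → 179

179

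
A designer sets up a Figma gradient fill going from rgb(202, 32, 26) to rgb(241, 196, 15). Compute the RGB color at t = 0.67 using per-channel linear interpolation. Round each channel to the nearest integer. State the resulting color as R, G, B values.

R = 202 + 0.67 × (241 − 202) = 202 + 0.67 × 39 = 228.13 → 228
G = 32 + 0.67 × (196 − 32) = 32 + 0.67 × 164 = 141.88 → 142
B = 26 + 0.67 × (15 − 26) = 26 + 0.67 × -11 = 18.63 → 19
So the blended color is (228, 142, 19), about #e48e13.

(228, 142, 19)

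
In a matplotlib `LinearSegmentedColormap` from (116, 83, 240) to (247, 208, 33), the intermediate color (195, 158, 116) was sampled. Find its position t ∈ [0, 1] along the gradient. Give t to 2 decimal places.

0.60

Invert the lerp on the B channel (largest span, 207): t = (116 − 240) / (33 − 240) = -124/-207 = 0.59903.
Check on R: (195 − 116)/(247 − 116) = 0.6031 ✓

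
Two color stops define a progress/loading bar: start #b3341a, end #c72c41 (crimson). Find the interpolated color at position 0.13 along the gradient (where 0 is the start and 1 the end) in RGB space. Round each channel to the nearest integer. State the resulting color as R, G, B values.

(182, 51, 31)

#b3341a → (179, 52, 26); #c72c41 → (199, 44, 65).
R = 179 + 0.13 × (199 − 179) = 179 + 0.13 × 20 = 181.6 → 182
G = 52 + 0.13 × (44 − 52) = 52 + 0.13 × -8 = 50.96 → 51
B = 26 + 0.13 × (65 − 26) = 26 + 0.13 × 39 = 31.07 → 31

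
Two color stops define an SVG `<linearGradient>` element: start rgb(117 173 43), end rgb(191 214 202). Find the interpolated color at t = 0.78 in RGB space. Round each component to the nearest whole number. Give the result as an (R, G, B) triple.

(175, 205, 167)

R = 117 + 0.78 × (191 − 117) = 117 + 0.78 × 74 = 174.72 → 175
G = 173 + 0.78 × (214 − 173) = 173 + 0.78 × 41 = 204.98 → 205
B = 43 + 0.78 × (202 − 43) = 43 + 0.78 × 159 = 167.02 → 167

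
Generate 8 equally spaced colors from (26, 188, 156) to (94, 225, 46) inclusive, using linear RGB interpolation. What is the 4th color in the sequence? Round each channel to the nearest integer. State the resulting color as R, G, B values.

With 8 swatches and endpoints inclusive, swatch 4 sits at t = (4 − 1)/(8 − 1) = 3/7 ≈ 0.4286.
R = 26 + 0.4286 × (94 − 26) = 55.145 → 55
G = 188 + 0.4286 × (225 − 188) = 203.858 → 204
B = 156 + 0.4286 × (46 − 156) = 108.854 → 109

(55, 204, 109)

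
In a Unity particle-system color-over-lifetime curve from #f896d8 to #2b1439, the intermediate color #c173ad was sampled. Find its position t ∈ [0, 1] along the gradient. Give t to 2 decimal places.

Invert the lerp on the R channel (largest span, 205): t = (193 − 248) / (43 − 248) = -55/-205 = 0.26829.
Check on G: (115 − 150)/(20 − 150) = 0.2692 ✓

0.27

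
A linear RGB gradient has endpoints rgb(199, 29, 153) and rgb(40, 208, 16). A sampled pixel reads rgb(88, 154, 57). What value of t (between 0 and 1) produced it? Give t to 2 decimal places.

Invert the lerp on the G channel (largest span, 179): t = (154 − 29) / (208 − 29) = 125/179 = 0.69832.
Check on R: (88 − 199)/(40 − 199) = 0.6981 ✓

0.70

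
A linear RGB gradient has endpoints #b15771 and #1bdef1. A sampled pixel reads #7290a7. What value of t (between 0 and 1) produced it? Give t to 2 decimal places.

0.42

Invert the lerp on the R channel (largest span, 150): t = (114 − 177) / (27 − 177) = -63/-150 = 0.42.
Check on G: (144 − 87)/(222 − 87) = 0.4222 ✓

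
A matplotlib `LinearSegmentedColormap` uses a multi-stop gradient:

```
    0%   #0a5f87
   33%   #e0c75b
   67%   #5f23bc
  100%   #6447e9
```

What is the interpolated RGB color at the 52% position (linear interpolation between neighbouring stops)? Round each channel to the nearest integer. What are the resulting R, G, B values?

52% lies between the 33% and 67% stops, so the local fraction is t = (52 − 33)/(67 − 33) = 19/34 ≈ 0.5588.
#e0c75b → (224, 199, 91); #5f23bc → (95, 35, 188).
R = 224 + 0.5588 × (95 − 224) = 151.915 → 152
G = 199 + 0.5588 × (35 − 199) = 107.357 → 107
B = 91 + 0.5588 × (188 − 91) = 145.204 → 145

(152, 107, 145)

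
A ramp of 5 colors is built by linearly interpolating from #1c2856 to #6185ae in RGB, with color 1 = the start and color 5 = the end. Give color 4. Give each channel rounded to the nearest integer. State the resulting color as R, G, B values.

With 5 swatches and endpoints inclusive, swatch 4 sits at t = (4 − 1)/(5 − 1) = 3/4 ≈ 0.75.
#1c2856 → (28, 40, 86); #6185ae → (97, 133, 174).
R = 28 + 0.75 × (97 − 28) = 79.75 → 80
G = 40 + 0.75 × (133 − 40) = 109.75 → 110
B = 86 + 0.75 × (174 − 86) = 152 → 152

(80, 110, 152)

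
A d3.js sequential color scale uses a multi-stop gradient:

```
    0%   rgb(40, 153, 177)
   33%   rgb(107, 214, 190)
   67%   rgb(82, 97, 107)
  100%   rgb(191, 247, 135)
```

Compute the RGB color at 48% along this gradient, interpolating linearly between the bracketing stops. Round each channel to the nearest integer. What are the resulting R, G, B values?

(96, 162, 153)

48% lies between the 33% and 67% stops, so the local fraction is t = (48 − 33)/(67 − 33) = 15/34 ≈ 0.4412.
R = 107 + 0.4412 × (82 − 107) = 95.97 → 96
G = 214 + 0.4412 × (97 − 214) = 162.38 → 162
B = 190 + 0.4412 × (107 − 190) = 153.38 → 153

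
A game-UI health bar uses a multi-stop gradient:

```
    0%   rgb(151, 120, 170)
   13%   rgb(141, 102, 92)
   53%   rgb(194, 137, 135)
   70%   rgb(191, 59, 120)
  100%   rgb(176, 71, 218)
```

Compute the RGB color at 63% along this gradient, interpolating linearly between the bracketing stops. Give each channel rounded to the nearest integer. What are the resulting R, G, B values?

63% lies between the 53% and 70% stops, so the local fraction is t = (63 − 53)/(70 − 53) = 10/17 ≈ 0.5882.
R = 194 + 0.5882 × (191 − 194) = 192.235 → 192
G = 137 + 0.5882 × (59 − 137) = 91.12 → 91
B = 135 + 0.5882 × (120 − 135) = 126.177 → 126

(192, 91, 126)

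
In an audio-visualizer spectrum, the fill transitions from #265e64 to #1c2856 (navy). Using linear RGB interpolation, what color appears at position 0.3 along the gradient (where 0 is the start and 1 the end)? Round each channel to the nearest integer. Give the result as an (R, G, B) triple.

(35, 78, 96)

#265e64 → (38, 94, 100); #1c2856 → (28, 40, 86).
R = 38 + 0.3 × (28 − 38) = 38 + 0.3 × -10 = 35 → 35
G = 94 + 0.3 × (40 − 94) = 94 + 0.3 × -54 = 77.8 → 78
B = 100 + 0.3 × (86 − 100) = 100 + 0.3 × -14 = 95.8 → 96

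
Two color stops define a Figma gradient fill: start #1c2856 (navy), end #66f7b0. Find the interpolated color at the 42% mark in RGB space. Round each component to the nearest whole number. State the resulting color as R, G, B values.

(59, 127, 124)

#1c2856 → (28, 40, 86); #66f7b0 → (102, 247, 176).
42% corresponds to t = 0.42.
R = 28 + 0.42 × (102 − 28) = 28 + 0.42 × 74 = 59.08 → 59
G = 40 + 0.42 × (247 − 40) = 40 + 0.42 × 207 = 126.94 → 127
B = 86 + 0.42 × (176 − 86) = 86 + 0.42 × 90 = 123.8 → 124
So the blended color is (59, 127, 124), about #3b7f7c.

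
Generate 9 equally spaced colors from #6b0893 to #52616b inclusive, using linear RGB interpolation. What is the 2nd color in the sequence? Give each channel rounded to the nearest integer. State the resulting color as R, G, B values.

(104, 19, 142)

With 9 swatches and endpoints inclusive, swatch 2 sits at t = (2 − 1)/(9 − 1) = 1/8 ≈ 0.125.
#6b0893 → (107, 8, 147); #52616b → (82, 97, 107).
R = 107 + 0.125 × (82 − 107) = 103.875 → 104
G = 8 + 0.125 × (97 − 8) = 19.125 → 19
B = 147 + 0.125 × (107 − 147) = 142 → 142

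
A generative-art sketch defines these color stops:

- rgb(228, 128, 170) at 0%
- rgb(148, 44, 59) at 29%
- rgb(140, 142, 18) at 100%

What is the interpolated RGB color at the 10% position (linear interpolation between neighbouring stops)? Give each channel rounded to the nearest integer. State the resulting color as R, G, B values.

10% lies between the 0% and 29% stops, so the local fraction is t = (10 − 0)/(29 − 0) = 10/29 ≈ 0.3448.
R = 228 + 0.3448 × (148 − 228) = 200.416 → 200
G = 128 + 0.3448 × (44 − 128) = 99.037 → 99
B = 170 + 0.3448 × (59 − 170) = 131.727 → 132

(200, 99, 132)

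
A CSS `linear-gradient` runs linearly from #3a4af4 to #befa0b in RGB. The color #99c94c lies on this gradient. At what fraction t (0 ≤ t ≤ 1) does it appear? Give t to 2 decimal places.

0.72

Invert the lerp on the B channel (largest span, 233): t = (76 − 244) / (11 − 244) = -168/-233 = 0.72103.
Check on R: (153 − 58)/(190 − 58) = 0.7197 ✓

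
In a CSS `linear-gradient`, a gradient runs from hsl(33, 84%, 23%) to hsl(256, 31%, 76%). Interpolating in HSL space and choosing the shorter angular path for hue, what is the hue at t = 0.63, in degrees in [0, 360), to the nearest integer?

307

Hue: 256 − 33 = 223°, but |223| > 180 so the shorter arc goes the other way: Δh = 223 − 360 = -137°.
H = 33 + 0.63 × (-137) = -53.31 → -53 → -53 mod 360 = 307°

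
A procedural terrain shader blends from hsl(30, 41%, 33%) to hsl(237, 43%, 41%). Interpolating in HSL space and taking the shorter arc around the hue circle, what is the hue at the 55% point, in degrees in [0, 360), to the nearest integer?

306

Hue: 237 − 30 = 207°, but |207| > 180 so the shorter arc goes the other way: Δh = 207 − 360 = -153°.
H = 30 + 0.55 × (-153) = -54.15 → -54 → -54 mod 360 = 306°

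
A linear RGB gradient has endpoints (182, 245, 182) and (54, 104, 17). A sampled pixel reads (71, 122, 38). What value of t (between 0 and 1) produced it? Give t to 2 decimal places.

0.87

Invert the lerp on the B channel (largest span, 165): t = (38 − 182) / (17 − 182) = -144/-165 = 0.87273.
Check on R: (71 − 182)/(54 − 182) = 0.8672 ✓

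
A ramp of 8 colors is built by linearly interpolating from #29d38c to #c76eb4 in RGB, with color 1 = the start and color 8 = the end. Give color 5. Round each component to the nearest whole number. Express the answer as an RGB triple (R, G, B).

(131, 153, 163)

With 8 swatches and endpoints inclusive, swatch 5 sits at t = (5 − 1)/(8 − 1) = 4/7 ≈ 0.5714.
#29d38c → (41, 211, 140); #c76eb4 → (199, 110, 180).
R = 41 + 0.5714 × (199 − 41) = 131.281 → 131
G = 211 + 0.5714 × (110 − 211) = 153.289 → 153
B = 140 + 0.5714 × (180 − 140) = 162.856 → 163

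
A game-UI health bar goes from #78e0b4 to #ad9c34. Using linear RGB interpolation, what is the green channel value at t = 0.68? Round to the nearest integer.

G₁ = 224 (from #78e0b4), G₂ = 156 (from #ad9c34).
G = 224 + 0.68 × (156 − 224) = 177.76 → 178

178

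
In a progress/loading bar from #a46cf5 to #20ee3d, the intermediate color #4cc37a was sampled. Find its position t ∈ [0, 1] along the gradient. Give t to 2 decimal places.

Invert the lerp on the B channel (largest span, 184): t = (122 − 245) / (61 − 245) = -123/-184 = 0.66848.
Check on R: (76 − 164)/(32 − 164) = 0.6667 ✓

0.67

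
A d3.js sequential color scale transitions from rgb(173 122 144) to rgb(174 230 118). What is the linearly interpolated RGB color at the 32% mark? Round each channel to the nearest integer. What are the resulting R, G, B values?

32% corresponds to t = 0.32.
R = 173 + 0.32 × (174 − 173) = 173 + 0.32 × 1 = 173.32 → 173
G = 122 + 0.32 × (230 − 122) = 122 + 0.32 × 108 = 156.56 → 157
B = 144 + 0.32 × (118 − 144) = 144 + 0.32 × -26 = 135.68 → 136
So the blended color is (173, 157, 136), about #ad9d88.

(173, 157, 136)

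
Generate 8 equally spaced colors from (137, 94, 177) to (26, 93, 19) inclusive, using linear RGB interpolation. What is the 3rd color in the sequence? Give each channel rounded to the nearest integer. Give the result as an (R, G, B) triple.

(105, 94, 132)

With 8 swatches and endpoints inclusive, swatch 3 sits at t = (3 − 1)/(8 − 1) = 2/7 ≈ 0.2857.
R = 137 + 0.2857 × (26 − 137) = 105.287 → 105
G = 94 + 0.2857 × (93 − 94) = 93.714 → 94
B = 177 + 0.2857 × (19 − 177) = 131.859 → 132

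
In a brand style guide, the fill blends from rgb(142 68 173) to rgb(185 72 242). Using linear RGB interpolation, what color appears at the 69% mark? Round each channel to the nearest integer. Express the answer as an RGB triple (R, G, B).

69% corresponds to t = 0.69.
R = 142 + 0.69 × (185 − 142) = 142 + 0.69 × 43 = 171.67 → 172
G = 68 + 0.69 × (72 − 68) = 68 + 0.69 × 4 = 70.76 → 71
B = 173 + 0.69 × (242 − 173) = 173 + 0.69 × 69 = 220.61 → 221

(172, 71, 221)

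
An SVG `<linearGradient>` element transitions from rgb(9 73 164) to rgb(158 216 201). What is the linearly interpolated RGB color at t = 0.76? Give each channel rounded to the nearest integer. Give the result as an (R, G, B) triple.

R = 9 + 0.76 × (158 − 9) = 9 + 0.76 × 149 = 122.24 → 122
G = 73 + 0.76 × (216 − 73) = 73 + 0.76 × 143 = 181.68 → 182
B = 164 + 0.76 × (201 − 164) = 164 + 0.76 × 37 = 192.12 → 192
So the blended color is (122, 182, 192), about #7ab6c0.

(122, 182, 192)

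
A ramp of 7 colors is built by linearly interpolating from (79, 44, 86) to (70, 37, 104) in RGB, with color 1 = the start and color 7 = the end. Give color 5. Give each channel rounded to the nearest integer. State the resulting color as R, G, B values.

With 7 swatches and endpoints inclusive, swatch 5 sits at t = (5 − 1)/(7 − 1) = 4/6 ≈ 0.6667.
R = 79 + 0.6667 × (70 − 79) = 73 → 73
G = 44 + 0.6667 × (37 − 44) = 39.333 → 39
B = 86 + 0.6667 × (104 − 86) = 98.001 → 98

(73, 39, 98)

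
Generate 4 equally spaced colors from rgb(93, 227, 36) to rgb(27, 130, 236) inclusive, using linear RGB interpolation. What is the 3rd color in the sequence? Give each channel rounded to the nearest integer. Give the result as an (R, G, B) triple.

With 4 swatches and endpoints inclusive, swatch 3 sits at t = (3 − 1)/(4 − 1) = 2/3 ≈ 0.6667.
R = 93 + 0.6667 × (27 − 93) = 48.998 → 49
G = 227 + 0.6667 × (130 − 227) = 162.33 → 162
B = 36 + 0.6667 × (236 − 36) = 169.34 → 169

(49, 162, 169)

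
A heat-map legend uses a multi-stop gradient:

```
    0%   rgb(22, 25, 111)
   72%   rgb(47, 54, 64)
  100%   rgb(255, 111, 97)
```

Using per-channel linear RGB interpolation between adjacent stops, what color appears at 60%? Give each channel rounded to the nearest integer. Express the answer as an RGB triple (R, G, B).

60% lies between the 0% and 72% stops, so the local fraction is t = (60 − 0)/(72 − 0) = 60/72 ≈ 0.8333.
R = 22 + 0.8333 × (47 − 22) = 42.832 → 43
G = 25 + 0.8333 × (54 − 25) = 49.166 → 49
B = 111 + 0.8333 × (64 − 111) = 71.835 → 72

(43, 49, 72)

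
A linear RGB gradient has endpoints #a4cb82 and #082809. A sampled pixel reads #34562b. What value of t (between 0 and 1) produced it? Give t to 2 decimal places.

Invert the lerp on the G channel (largest span, 163): t = (86 − 203) / (40 − 203) = -117/-163 = 0.71779.
Check on R: (52 − 164)/(8 − 164) = 0.7179 ✓

0.72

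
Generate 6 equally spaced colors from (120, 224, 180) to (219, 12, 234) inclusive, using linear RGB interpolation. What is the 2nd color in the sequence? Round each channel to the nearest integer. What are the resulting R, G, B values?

(140, 182, 191)

With 6 swatches and endpoints inclusive, swatch 2 sits at t = (2 − 1)/(6 − 1) = 1/5 ≈ 0.2.
R = 120 + 0.2 × (219 − 120) = 139.8 → 140
G = 224 + 0.2 × (12 − 224) = 181.6 → 182
B = 180 + 0.2 × (234 − 180) = 190.8 → 191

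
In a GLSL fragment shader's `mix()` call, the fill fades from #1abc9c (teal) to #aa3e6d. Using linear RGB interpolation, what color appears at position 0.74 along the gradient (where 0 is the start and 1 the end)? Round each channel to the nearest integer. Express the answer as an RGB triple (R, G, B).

#1abc9c → (26, 188, 156); #aa3e6d → (170, 62, 109).
R = 26 + 0.74 × (170 − 26) = 26 + 0.74 × 144 = 132.56 → 133
G = 188 + 0.74 × (62 − 188) = 188 + 0.74 × -126 = 94.76 → 95
B = 156 + 0.74 × (109 − 156) = 156 + 0.74 × -47 = 121.22 → 121
So the blended color is (133, 95, 121), about #855f79.

(133, 95, 121)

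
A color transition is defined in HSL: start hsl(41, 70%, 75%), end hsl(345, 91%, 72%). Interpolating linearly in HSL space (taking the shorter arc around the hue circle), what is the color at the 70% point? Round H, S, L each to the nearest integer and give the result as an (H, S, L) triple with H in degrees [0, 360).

(2, 85, 73)

Hue: 345 − 41 = 304°, but |304| > 180 so the shorter arc goes the other way: Δh = 304 − 360 = -56°.
H = 41 + 0.7 × (-56) = 1.8 → 2°
S = 70 + 0.7 × (91 − 70) = 84.7 → 85%
L = 75 + 0.7 × (72 − 75) = 72.9 → 73%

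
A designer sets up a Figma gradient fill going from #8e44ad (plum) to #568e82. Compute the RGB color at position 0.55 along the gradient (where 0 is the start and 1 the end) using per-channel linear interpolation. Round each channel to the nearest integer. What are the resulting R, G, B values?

(111, 109, 149)

#8e44ad → (142, 68, 173); #568e82 → (86, 142, 130).
R = 142 + 0.55 × (86 − 142) = 142 + 0.55 × -56 = 111.2 → 111
G = 68 + 0.55 × (142 − 68) = 68 + 0.55 × 74 = 108.7 → 109
B = 173 + 0.55 × (130 − 173) = 173 + 0.55 × -43 = 149.35 → 149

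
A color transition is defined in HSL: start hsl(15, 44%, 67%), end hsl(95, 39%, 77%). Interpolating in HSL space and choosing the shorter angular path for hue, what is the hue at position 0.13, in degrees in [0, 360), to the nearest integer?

25

Hue arc: Δh = 95 − 15 = 80° (|Δh| ≤ 180, already the shorter path).
H = 15 + 0.13 × (80) = 25.4 → 25°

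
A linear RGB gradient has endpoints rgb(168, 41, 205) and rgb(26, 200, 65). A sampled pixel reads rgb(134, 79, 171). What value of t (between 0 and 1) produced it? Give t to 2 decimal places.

Invert the lerp on the G channel (largest span, 159): t = (79 − 41) / (200 − 41) = 38/159 = 0.23899.
Check on R: (134 − 168)/(26 − 168) = 0.2394 ✓

0.24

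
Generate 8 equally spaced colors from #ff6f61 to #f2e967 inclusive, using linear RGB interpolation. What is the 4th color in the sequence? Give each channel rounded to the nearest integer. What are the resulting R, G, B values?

With 8 swatches and endpoints inclusive, swatch 4 sits at t = (4 − 1)/(8 − 1) = 3/7 ≈ 0.4286.
#ff6f61 → (255, 111, 97); #f2e967 → (242, 233, 103).
R = 255 + 0.4286 × (242 − 255) = 249.428 → 249
G = 111 + 0.4286 × (233 − 111) = 163.289 → 163
B = 97 + 0.4286 × (103 − 97) = 99.572 → 100

(249, 163, 100)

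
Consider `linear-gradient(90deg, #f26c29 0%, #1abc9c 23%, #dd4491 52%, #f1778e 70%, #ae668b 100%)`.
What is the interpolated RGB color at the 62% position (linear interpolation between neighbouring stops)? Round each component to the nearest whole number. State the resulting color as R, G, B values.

(232, 96, 143)

62% lies between the 52% and 70% stops, so the local fraction is t = (62 − 52)/(70 − 52) = 10/18 ≈ 0.5556.
#dd4491 → (221, 68, 145); #f1778e → (241, 119, 142).
R = 221 + 0.5556 × (241 − 221) = 232.112 → 232
G = 68 + 0.5556 × (119 − 68) = 96.336 → 96
B = 145 + 0.5556 × (142 − 145) = 143.333 → 143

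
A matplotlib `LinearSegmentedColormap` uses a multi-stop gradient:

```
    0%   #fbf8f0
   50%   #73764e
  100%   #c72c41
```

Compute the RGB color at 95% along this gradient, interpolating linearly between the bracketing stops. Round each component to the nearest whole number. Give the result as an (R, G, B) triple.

(191, 51, 66)

95% lies between the 50% and 100% stops, so the local fraction is t = (95 − 50)/(100 − 50) = 45/50 ≈ 0.9.
#73764e → (115, 118, 78); #c72c41 → (199, 44, 65).
R = 115 + 0.9 × (199 − 115) = 190.6 → 191
G = 118 + 0.9 × (44 − 118) = 51.4 → 51
B = 78 + 0.9 × (65 − 78) = 66.3 → 66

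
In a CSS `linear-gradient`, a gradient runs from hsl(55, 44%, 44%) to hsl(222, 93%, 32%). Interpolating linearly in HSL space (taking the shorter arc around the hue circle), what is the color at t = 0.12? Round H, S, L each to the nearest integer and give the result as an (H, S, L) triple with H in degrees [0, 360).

Hue arc: Δh = 222 − 55 = 167° (|Δh| ≤ 180, already the shorter path).
H = 55 + 0.12 × (167) = 75.04 → 75°
S = 44 + 0.12 × (93 − 44) = 49.88 → 50%
L = 44 + 0.12 × (32 − 44) = 42.56 → 43%

(75, 50, 43)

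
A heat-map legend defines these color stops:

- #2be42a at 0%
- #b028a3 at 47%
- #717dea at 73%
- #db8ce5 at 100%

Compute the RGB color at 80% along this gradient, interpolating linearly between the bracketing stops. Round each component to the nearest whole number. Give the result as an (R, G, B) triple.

(140, 129, 233)

80% lies between the 73% and 100% stops, so the local fraction is t = (80 − 73)/(100 − 73) = 7/27 ≈ 0.2593.
#717dea → (113, 125, 234); #db8ce5 → (219, 140, 229).
R = 113 + 0.2593 × (219 − 113) = 140.486 → 140
G = 125 + 0.2593 × (140 − 125) = 128.889 → 129
B = 234 + 0.2593 × (229 − 234) = 232.703 → 233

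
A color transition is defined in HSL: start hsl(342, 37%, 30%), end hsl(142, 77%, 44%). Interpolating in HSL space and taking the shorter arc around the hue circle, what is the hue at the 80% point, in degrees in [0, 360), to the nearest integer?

110

Hue: 142 − 342 = -200°, but |-200| > 180 so the shorter arc goes the other way: Δh = -200 + 360 = 160°.
H = 342 + 0.8 × (160) = 470 → 470 → 470 mod 360 = 110°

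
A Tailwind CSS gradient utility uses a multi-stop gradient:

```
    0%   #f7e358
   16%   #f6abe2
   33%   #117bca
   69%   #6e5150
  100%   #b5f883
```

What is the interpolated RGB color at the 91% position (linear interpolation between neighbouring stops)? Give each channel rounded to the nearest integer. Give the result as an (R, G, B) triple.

(160, 200, 116)

91% lies between the 69% and 100% stops, so the local fraction is t = (91 − 69)/(100 − 69) = 22/31 ≈ 0.7097.
#6e5150 → (110, 81, 80); #b5f883 → (181, 248, 131).
R = 110 + 0.7097 × (181 − 110) = 160.389 → 160
G = 81 + 0.7097 × (248 − 81) = 199.52 → 200
B = 80 + 0.7097 × (131 − 80) = 116.195 → 116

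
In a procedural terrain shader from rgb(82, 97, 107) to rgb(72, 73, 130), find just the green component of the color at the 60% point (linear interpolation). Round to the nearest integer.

G = 97 + 0.6 × (73 − 97) = 82.6 → 83

83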